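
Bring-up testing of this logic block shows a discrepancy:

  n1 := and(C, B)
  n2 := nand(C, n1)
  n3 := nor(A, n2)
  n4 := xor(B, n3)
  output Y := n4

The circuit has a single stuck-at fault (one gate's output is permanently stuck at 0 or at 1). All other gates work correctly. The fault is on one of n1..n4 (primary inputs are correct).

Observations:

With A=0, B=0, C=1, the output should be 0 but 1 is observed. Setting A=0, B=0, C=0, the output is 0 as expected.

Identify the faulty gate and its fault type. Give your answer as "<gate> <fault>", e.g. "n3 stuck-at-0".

Fault-free values for test 1 (A=0, B=0, C=1): n1=0, n2=1, n3=0, n4=0, giving Y=0. Observed 1.
Test 1: faults giving observed 1 are {n1 stuck-at-1, n2 stuck-at-0, n3 stuck-at-1, n4 stuck-at-1}.
Test 2 (A=0, B=0, C=0): fault-free n1=0, n2=1, n3=0, n4=0 → 0; observed 0. Eliminates n2 stuck-at-0, n3 stuck-at-1, n4 stuck-at-1.
Only n1 stuck-at-1 is consistent with every test.

n1 stuck-at-1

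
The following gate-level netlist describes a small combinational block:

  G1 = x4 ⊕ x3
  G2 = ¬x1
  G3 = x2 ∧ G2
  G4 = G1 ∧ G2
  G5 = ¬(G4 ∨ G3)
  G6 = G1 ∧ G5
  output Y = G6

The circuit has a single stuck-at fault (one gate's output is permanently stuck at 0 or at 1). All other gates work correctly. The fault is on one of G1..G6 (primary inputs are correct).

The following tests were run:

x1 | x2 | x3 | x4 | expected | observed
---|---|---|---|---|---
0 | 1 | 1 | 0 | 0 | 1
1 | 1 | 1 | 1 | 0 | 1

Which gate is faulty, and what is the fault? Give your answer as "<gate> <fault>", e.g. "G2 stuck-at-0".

G6 stuck-at-1

Fault-free values for test 1 (x1=0, x2=1, x3=1, x4=0): G1=1, G2=1, G3=1, G4=1, G5=0, G6=0, giving Y=0. Observed 1.
Test 1: faults giving observed 1 are {G2 stuck-at-0, G5 stuck-at-1, G6 stuck-at-1}.
Test 2 (x1=1, x2=1, x3=1, x4=1): fault-free G1=0, G2=0, G3=0, G4=0, G5=1, G6=0 → 0; observed 1. Eliminates G2 stuck-at-0, G5 stuck-at-1.
Only G6 stuck-at-1 is consistent with every test.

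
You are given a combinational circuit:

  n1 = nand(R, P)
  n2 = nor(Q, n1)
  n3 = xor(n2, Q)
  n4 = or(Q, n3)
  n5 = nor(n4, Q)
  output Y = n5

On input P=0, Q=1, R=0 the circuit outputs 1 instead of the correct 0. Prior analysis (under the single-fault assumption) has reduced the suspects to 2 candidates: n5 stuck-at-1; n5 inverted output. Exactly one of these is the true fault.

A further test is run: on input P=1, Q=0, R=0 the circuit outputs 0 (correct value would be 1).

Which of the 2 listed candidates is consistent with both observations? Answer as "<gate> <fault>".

Evaluate each candidate on input P=1, Q=0, R=0:
  n5 stuck-at-1: n1=1, n2=0, n3=0, n4=0, n5=1 [stuck-at-1] → 1 — eliminated
  n5 inverted output: n1=1, n2=0, n3=0, n4=0, n5=0 [inverted output] → 0 — matches
Only n5 inverted output reproduces the observed 0.

n5 inverted output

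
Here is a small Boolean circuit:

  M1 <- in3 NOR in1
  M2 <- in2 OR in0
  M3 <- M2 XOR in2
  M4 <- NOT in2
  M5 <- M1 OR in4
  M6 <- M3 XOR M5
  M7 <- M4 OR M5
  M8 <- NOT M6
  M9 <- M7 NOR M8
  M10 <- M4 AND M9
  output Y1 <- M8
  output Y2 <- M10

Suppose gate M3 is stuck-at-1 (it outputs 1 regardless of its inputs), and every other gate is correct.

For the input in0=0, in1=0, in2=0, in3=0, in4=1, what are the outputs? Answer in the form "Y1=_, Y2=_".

Propagate with M3 forced: M1=1, M2=0, M3=1 [stuck-at-1], M4=1, M5=1, M6=0, M7=1, M8=1, M9=0, M10=0.
So the outputs are Y1=1, Y2=0. (Without the fault they would be Y1=0, Y2=0.)

Y1=1, Y2=0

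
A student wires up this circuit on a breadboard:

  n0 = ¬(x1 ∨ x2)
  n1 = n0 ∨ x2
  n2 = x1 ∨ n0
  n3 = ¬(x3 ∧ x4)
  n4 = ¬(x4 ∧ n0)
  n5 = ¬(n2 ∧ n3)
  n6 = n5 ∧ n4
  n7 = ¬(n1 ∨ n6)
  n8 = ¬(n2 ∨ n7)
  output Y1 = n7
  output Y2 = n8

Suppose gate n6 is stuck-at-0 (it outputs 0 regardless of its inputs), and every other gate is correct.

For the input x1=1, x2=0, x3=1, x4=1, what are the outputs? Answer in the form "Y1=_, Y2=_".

Y1=1, Y2=0

Propagate with n6 forced: n0=0, n1=0, n2=1, n3=0, n4=1, n5=1, n6=0 [stuck-at-0], n7=1, n8=0.
So the outputs are Y1=1, Y2=0. (Without the fault they would be Y1=0, Y2=0.)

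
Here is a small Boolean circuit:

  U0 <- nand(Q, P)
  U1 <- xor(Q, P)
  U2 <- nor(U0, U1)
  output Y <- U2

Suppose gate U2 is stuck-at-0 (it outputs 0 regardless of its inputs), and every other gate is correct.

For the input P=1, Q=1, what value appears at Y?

Propagate with U2 forced: U0=0, U1=0, U2=0 [stuck-at-0].
So Y = 0. (Without the fault it would be 1.)

0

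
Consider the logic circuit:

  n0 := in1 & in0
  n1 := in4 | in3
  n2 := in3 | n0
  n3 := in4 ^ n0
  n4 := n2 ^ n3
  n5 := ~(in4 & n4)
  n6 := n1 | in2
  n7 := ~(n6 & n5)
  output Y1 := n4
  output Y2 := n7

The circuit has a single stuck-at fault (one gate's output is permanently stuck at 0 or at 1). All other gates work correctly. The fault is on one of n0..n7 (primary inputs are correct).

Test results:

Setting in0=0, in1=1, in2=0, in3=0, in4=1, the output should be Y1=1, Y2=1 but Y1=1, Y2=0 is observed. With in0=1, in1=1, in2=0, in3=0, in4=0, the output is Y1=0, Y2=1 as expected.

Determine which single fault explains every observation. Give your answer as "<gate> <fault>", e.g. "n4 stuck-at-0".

Fault-free values for test 1 (in0=0, in1=1, in2=0, in3=0, in4=1): n0=0, n1=1, n2=0, n3=1, n4=1, n5=0, n6=1, n7=1, giving Y1=1, Y2=1. Observed Y1=1, Y2=0.
Test 1: faults giving observed Y1=1, Y2=0 are {n5 stuck-at-1, n7 stuck-at-0}.
Test 2 (in0=1, in1=1, in2=0, in3=0, in4=0): fault-free n0=1, n1=0, n2=1, n3=1, n4=0, n5=1, n6=0, n7=1 → Y1=0, Y2=1; observed Y1=0, Y2=1. Eliminates n7 stuck-at-0.
Only n5 stuck-at-1 is consistent with every test.

n5 stuck-at-1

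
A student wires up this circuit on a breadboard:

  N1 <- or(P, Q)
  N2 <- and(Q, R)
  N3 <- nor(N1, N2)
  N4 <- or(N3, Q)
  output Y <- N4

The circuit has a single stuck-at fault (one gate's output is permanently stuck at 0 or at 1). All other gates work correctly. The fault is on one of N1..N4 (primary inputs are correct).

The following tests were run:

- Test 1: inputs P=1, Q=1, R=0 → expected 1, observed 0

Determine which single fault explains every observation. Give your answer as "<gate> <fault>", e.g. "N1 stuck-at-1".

N4 stuck-at-0

Fault-free values for test 1 (P=1, Q=1, R=0): N1=1, N2=0, N3=0, N4=1, giving Y=1. Observed 0.
Test 1: faults giving observed 0 are {N4 stuck-at-0}.
Only N4 stuck-at-0 is consistent with every test.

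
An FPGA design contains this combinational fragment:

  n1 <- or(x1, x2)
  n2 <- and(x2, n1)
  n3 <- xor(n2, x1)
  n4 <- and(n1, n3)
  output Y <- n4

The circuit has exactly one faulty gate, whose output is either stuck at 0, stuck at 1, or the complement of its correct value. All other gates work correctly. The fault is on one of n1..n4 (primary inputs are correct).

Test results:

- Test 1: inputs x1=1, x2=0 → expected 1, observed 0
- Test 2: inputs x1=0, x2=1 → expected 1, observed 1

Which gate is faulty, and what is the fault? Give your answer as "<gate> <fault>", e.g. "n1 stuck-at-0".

n2 stuck-at-1

Fault-free values for test 1 (x1=1, x2=0): n1=1, n2=0, n3=1, n4=1, giving Y=1. Observed 0.
Test 1: faults giving observed 0 are {n1 stuck-at-0, n1 inverted output, n2 stuck-at-1, n2 inverted output, n3 stuck-at-0, n3 inverted output, n4 stuck-at-0, n4 inverted output}.
Test 2 (x1=0, x2=1): fault-free n1=1, n2=1, n3=1, n4=1 → 1; observed 1. Eliminates n1 stuck-at-0, n1 inverted output, n2 inverted output, n3 stuck-at-0, n3 inverted output, n4 stuck-at-0, n4 inverted output.
Only n2 stuck-at-1 is consistent with every test.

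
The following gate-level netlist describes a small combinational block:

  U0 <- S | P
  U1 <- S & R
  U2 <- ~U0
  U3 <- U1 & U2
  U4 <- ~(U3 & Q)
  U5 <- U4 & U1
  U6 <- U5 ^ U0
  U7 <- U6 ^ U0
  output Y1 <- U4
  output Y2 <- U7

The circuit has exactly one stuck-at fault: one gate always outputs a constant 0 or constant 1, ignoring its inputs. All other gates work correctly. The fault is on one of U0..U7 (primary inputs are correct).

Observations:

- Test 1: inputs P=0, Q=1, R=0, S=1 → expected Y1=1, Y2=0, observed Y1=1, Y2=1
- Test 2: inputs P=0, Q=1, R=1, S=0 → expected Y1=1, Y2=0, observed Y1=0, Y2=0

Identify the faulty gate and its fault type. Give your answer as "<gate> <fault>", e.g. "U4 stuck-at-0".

U1 stuck-at-1

Fault-free values for test 1 (P=0, Q=1, R=0, S=1): U0=1, U1=0, U2=0, U3=0, U4=1, U5=0, U6=1, U7=0, giving Y1=1, Y2=0. Observed Y1=1, Y2=1.
Test 1: faults giving observed Y1=1, Y2=1 are {U1 stuck-at-1, U5 stuck-at-1, U6 stuck-at-0, U7 stuck-at-1}.
Test 2 (P=0, Q=1, R=1, S=0): fault-free U0=0, U1=0, U2=1, U3=0, U4=1, U5=0, U6=0, U7=0 → Y1=1, Y2=0; observed Y1=0, Y2=0. Eliminates U5 stuck-at-1, U6 stuck-at-0, U7 stuck-at-1.
Only U1 stuck-at-1 is consistent with every test.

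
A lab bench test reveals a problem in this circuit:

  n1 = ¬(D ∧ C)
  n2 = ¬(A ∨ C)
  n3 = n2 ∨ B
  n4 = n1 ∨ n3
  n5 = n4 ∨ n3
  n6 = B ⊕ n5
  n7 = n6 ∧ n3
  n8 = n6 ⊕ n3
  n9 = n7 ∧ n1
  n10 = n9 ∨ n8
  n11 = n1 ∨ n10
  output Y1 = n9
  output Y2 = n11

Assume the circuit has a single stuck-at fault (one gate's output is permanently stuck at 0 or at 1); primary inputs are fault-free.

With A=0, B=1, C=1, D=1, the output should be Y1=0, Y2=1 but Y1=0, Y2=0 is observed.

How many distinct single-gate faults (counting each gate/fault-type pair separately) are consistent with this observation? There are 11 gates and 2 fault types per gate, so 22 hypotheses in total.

5

Fault-free: n1=0, n2=0, n3=1, n4=1, n5=1, n6=0, n7=0, n8=1, n9=0, n10=1, n11=1 → Y1=0, Y2=1. Observed Y1=0, Y2=0.
  n1: none of the 2 fault types match ✗
  n2: none of the 2 fault types match ✗
  n3: none of the 2 fault types match ✗
  n4: none of the 2 fault types match ✗
  n5: stuck-at-0 ✓; others ✗
  n6: stuck-at-1 ✓; others ✗
  n7: none of the 2 fault types match ✗
  n8: stuck-at-0 ✓; others ✗
  n9: none of the 2 fault types match ✗
  n10: stuck-at-0 ✓; others ✗
  n11: stuck-at-0 ✓; others ✗
Consistent faults: {n5 stuck-at-0, n6 stuck-at-1, n8 stuck-at-0, n10 stuck-at-0, n11 stuck-at-0} — 5 in all.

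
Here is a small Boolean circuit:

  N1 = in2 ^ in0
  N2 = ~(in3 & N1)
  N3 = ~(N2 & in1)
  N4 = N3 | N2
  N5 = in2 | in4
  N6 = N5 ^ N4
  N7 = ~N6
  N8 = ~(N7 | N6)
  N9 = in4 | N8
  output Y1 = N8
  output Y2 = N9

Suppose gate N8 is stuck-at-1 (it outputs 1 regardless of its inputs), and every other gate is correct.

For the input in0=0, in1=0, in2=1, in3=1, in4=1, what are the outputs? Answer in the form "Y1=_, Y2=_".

Y1=1, Y2=1

Propagate with N8 forced: N1=1, N2=0, N3=1, N4=1, N5=1, N6=0, N7=1, N8=1 [stuck-at-1], N9=1.
So the outputs are Y1=1, Y2=1. (Without the fault they would be Y1=0, Y2=1.)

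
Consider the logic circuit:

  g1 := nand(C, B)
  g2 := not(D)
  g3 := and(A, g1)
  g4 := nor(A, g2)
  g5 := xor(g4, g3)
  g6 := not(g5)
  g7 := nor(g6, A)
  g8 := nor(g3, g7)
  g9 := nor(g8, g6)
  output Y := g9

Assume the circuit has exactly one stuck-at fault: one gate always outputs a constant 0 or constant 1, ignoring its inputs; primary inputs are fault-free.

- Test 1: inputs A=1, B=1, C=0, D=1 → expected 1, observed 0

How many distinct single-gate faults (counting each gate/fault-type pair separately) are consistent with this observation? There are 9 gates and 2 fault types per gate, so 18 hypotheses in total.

7

Fault-free: g1=1, g2=0, g3=1, g4=0, g5=1, g6=0, g7=0, g8=0, g9=1 → 1. Observed 0.
  g1: stuck-at-0 ✓; others ✗
  g2: none of the 2 fault types match ✗
  g3: stuck-at-0 ✓; others ✗
  g4: stuck-at-1 ✓; others ✗
  g5: stuck-at-0 ✓; others ✗
  g6: stuck-at-1 ✓; others ✗
  g7: none of the 2 fault types match ✗
  g8: stuck-at-1 ✓; others ✗
  g9: stuck-at-0 ✓; others ✗
Consistent faults: {g1 stuck-at-0, g3 stuck-at-0, g4 stuck-at-1, g5 stuck-at-0, g6 stuck-at-1, g8 stuck-at-1, g9 stuck-at-0} — 7 in all.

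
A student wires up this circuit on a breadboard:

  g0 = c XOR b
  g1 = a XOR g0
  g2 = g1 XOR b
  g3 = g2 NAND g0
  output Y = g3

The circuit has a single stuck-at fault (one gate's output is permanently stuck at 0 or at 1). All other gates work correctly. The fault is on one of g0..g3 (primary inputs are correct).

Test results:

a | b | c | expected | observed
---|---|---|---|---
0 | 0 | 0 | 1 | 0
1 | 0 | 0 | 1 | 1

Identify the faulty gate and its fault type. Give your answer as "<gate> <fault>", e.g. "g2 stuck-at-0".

g0 stuck-at-1

Fault-free values for test 1 (a=0, b=0, c=0): g0=0, g1=0, g2=0, g3=1, giving Y=1. Observed 0.
Test 1: faults giving observed 0 are {g0 stuck-at-1, g3 stuck-at-0}.
Test 2 (a=1, b=0, c=0): fault-free g0=0, g1=1, g2=1, g3=1 → 1; observed 1. Eliminates g3 stuck-at-0.
Only g0 stuck-at-1 is consistent with every test.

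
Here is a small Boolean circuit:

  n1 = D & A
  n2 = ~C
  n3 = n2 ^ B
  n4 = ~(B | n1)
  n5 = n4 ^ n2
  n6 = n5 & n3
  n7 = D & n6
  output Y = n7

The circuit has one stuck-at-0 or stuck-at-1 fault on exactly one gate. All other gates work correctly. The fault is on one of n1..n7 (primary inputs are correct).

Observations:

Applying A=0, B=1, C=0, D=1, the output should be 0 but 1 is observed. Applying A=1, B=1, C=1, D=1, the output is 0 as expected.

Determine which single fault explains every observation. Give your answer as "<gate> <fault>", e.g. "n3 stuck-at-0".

n3 stuck-at-1

Fault-free values for test 1 (A=0, B=1, C=0, D=1): n1=0, n2=1, n3=0, n4=0, n5=1, n6=0, n7=0, giving Y=0. Observed 1.
Test 1: faults giving observed 1 are {n3 stuck-at-1, n6 stuck-at-1, n7 stuck-at-1}.
Test 2 (A=1, B=1, C=1, D=1): fault-free n1=1, n2=0, n3=1, n4=0, n5=0, n6=0, n7=0 → 0; observed 0. Eliminates n6 stuck-at-1, n7 stuck-at-1.
Only n3 stuck-at-1 is consistent with every test.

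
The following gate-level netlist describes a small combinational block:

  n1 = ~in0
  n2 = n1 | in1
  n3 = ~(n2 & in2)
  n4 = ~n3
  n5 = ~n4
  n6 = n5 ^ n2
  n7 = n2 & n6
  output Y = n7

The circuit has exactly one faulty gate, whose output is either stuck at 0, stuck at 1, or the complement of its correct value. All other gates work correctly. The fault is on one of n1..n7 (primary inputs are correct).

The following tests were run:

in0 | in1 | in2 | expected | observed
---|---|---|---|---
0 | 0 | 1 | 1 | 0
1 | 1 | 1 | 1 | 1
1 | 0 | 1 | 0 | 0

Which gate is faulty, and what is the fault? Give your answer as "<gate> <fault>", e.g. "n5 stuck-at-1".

n1 stuck-at-0

Fault-free values for test 1 (in0=0, in1=0, in2=1): n1=1, n2=1, n3=0, n4=1, n5=0, n6=1, n7=1, giving Y=1. Observed 0.
Test 1: faults giving observed 0 are {n1 stuck-at-0, n1 inverted output, n2 stuck-at-0, n2 inverted output, n3 stuck-at-1, n3 inverted output, n4 stuck-at-0, n4 inverted output, n5 stuck-at-1, n5 inverted output, n6 stuck-at-0, n6 inverted output, n7 stuck-at-0, n7 inverted output}.
Test 2 (in0=1, in1=1, in2=1): fault-free n1=0, n2=1, n3=0, n4=1, n5=0, n6=1, n7=1 → 1; observed 1. Eliminates n2 stuck-at-0, n2 inverted output, n3 stuck-at-1, n3 inverted output, n4 stuck-at-0, n4 inverted output, n5 stuck-at-1, n5 inverted output, n6 stuck-at-0, n6 inverted output, n7 stuck-at-0, n7 inverted output.
Test 3 (in0=1, in1=0, in2=1): fault-free n1=0, n2=0, n3=1, n4=0, n5=1, n6=1, n7=0 → 0; observed 0. Eliminates n1 inverted output.
Only n1 stuck-at-0 is consistent with every test.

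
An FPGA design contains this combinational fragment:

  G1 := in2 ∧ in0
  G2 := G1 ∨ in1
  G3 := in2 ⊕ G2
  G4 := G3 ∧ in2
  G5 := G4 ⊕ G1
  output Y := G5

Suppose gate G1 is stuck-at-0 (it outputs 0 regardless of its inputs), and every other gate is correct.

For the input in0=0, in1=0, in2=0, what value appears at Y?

Propagate with G1 forced: G1=0 [stuck-at-0], G2=0, G3=0, G4=0, G5=0.
So Y = 0. (Same as the fault-free value — the fault is masked on this input.)

0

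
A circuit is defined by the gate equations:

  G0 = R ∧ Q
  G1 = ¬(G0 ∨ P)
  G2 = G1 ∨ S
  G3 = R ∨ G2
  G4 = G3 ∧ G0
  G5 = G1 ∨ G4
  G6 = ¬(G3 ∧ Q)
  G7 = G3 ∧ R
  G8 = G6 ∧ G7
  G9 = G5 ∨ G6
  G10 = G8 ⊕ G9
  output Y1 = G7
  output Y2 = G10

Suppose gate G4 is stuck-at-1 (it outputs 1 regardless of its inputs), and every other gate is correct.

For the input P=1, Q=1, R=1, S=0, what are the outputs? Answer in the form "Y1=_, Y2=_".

Propagate with G4 forced: G0=1, G1=0, G2=0, G3=1, G4=1 [stuck-at-1], G5=1, G6=0, G7=1, G8=0, G9=1, G10=1.
So the outputs are Y1=1, Y2=1. (Same as the fault-free value — the fault is masked on this input.)

Y1=1, Y2=1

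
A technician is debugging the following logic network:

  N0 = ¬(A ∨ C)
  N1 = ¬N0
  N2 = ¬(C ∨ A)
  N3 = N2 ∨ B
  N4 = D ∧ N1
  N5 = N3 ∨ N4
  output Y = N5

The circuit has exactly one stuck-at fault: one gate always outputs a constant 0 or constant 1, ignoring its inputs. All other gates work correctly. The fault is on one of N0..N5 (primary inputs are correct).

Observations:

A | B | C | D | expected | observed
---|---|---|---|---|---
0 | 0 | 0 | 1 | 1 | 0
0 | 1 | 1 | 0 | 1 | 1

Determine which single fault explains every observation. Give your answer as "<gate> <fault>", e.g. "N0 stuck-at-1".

Fault-free values for test 1 (A=0, B=0, C=0, D=1): N0=1, N1=0, N2=1, N3=1, N4=0, N5=1, giving Y=1. Observed 0.
Test 1: faults giving observed 0 are {N2 stuck-at-0, N3 stuck-at-0, N5 stuck-at-0}.
Test 2 (A=0, B=1, C=1, D=0): fault-free N0=0, N1=1, N2=0, N3=1, N4=0, N5=1 → 1; observed 1. Eliminates N3 stuck-at-0, N5 stuck-at-0.
Only N2 stuck-at-0 is consistent with every test.

N2 stuck-at-0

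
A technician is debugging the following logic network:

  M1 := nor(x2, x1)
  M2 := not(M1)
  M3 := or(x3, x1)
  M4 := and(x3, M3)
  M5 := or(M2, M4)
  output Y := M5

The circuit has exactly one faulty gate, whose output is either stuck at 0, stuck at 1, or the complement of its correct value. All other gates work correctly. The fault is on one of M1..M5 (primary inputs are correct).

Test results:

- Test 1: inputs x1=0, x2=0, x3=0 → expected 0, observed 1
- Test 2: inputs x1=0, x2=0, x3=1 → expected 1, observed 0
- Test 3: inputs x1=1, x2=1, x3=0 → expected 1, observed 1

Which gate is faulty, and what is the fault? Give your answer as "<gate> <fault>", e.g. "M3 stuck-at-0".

Fault-free values for test 1 (x1=0, x2=0, x3=0): M1=1, M2=0, M3=0, M4=0, M5=0, giving Y=0. Observed 1.
Test 1: faults giving observed 1 are {M1 stuck-at-0, M1 inverted output, M2 stuck-at-1, M2 inverted output, M4 stuck-at-1, M4 inverted output, M5 stuck-at-1, M5 inverted output}.
Test 2 (x1=0, x2=0, x3=1): fault-free M1=1, M2=0, M3=1, M4=1, M5=1 → 1; observed 0. Eliminates M1 stuck-at-0, M1 inverted output, M2 stuck-at-1, M2 inverted output, M4 stuck-at-1, M5 stuck-at-1.
Test 3 (x1=1, x2=1, x3=0): fault-free M1=0, M2=1, M3=1, M4=0, M5=1 → 1; observed 1. Eliminates M5 inverted output.
Only M4 inverted output is consistent with every test.

M4 inverted output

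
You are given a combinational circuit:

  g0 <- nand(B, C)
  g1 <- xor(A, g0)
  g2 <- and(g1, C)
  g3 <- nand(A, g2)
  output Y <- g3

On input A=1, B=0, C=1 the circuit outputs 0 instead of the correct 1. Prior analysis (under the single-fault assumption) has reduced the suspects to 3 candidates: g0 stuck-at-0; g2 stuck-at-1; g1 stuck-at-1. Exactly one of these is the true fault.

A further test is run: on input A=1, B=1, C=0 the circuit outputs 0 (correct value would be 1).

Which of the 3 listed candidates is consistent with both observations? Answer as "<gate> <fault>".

g2 stuck-at-1

Evaluate each candidate on input A=1, B=1, C=0:
  g0 stuck-at-0: g0=0 [stuck-at-0], g1=1, g2=0, g3=1 → 1 — eliminated
  g2 stuck-at-1: g0=1, g1=0, g2=1 [stuck-at-1], g3=0 → 0 — matches
  g1 stuck-at-1: g0=1, g1=1 [stuck-at-1], g2=0, g3=1 → 1 — eliminated
Only g2 stuck-at-1 reproduces the observed 0.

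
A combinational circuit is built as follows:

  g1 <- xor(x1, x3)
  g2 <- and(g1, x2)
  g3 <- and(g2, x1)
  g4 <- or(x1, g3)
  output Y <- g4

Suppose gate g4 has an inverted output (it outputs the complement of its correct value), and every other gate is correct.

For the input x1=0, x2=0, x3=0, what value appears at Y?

Propagate with g4 forced: g1=0, g2=0, g3=0, g4=1 [inverted output].
So Y = 1. (Without the fault it would be 0.)

1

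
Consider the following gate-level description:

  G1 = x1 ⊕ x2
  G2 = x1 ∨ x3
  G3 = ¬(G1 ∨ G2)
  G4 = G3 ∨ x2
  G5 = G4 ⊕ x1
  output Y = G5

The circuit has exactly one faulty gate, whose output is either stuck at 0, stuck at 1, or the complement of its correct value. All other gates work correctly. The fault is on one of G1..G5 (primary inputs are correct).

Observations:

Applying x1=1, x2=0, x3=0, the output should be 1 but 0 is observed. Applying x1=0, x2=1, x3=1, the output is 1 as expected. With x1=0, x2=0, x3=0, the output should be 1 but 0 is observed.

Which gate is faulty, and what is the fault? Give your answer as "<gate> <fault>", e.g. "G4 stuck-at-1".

G3 inverted output

Fault-free values for test 1 (x1=1, x2=0, x3=0): G1=1, G2=1, G3=0, G4=0, G5=1, giving Y=1. Observed 0.
Test 1: faults giving observed 0 are {G3 stuck-at-1, G3 inverted output, G4 stuck-at-1, G4 inverted output, G5 stuck-at-0, G5 inverted output}.
Test 2 (x1=0, x2=1, x3=1): fault-free G1=1, G2=1, G3=0, G4=1, G5=1 → 1; observed 1. Eliminates G4 inverted output, G5 stuck-at-0, G5 inverted output.
Test 3 (x1=0, x2=0, x3=0): fault-free G1=0, G2=0, G3=1, G4=1, G5=1 → 1; observed 0. Eliminates G3 stuck-at-1, G4 stuck-at-1.
Only G3 inverted output is consistent with every test.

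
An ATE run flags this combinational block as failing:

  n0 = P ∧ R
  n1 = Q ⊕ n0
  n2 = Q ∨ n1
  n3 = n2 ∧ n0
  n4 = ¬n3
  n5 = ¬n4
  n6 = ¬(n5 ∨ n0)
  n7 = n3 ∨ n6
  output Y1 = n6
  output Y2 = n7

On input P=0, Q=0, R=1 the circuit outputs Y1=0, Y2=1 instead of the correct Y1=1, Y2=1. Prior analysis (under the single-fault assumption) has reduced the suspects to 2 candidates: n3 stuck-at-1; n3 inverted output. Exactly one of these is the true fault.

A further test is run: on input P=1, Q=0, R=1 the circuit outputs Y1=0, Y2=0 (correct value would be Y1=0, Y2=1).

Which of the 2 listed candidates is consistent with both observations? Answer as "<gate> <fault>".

n3 inverted output

Evaluate each candidate on input P=1, Q=0, R=1:
  n3 stuck-at-1: n0=1, n1=1, n2=1, n3=1 [stuck-at-1], n4=0, n5=1, n6=0, n7=1 → Y1=0, Y2=1 — eliminated
  n3 inverted output: n0=1, n1=1, n2=1, n3=0 [inverted output], n4=1, n5=0, n6=0, n7=0 → Y1=0, Y2=0 — matches
Only n3 inverted output reproduces the observed Y1=0, Y2=0.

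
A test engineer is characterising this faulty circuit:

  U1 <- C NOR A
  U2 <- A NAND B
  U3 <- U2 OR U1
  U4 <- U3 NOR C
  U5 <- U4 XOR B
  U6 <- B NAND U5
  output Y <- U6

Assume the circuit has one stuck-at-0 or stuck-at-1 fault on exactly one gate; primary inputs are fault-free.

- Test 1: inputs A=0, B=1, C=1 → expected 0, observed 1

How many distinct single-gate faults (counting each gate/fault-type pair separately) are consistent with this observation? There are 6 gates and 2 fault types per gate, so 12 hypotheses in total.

Fault-free: U1=0, U2=1, U3=1, U4=0, U5=1, U6=0 → 0. Observed 1.
  U1 stuck-at-0: output 0 ✗
  U1 stuck-at-1: output 0 ✗
  U2 stuck-at-0: output 0 ✗
  U2 stuck-at-1: output 0 ✗
  U3 stuck-at-0: output 0 ✗
  U3 stuck-at-1: output 0 ✗
  U4 stuck-at-0: output 0 ✗
  U4 stuck-at-1: output 1 ✓
  U5 stuck-at-0: output 1 ✓
  U5 stuck-at-1: output 0 ✗
  U6 stuck-at-0: output 0 ✗
  U6 stuck-at-1: output 1 ✓
Consistent faults: {U4 stuck-at-1, U5 stuck-at-0, U6 stuck-at-1} — 3 in all.

3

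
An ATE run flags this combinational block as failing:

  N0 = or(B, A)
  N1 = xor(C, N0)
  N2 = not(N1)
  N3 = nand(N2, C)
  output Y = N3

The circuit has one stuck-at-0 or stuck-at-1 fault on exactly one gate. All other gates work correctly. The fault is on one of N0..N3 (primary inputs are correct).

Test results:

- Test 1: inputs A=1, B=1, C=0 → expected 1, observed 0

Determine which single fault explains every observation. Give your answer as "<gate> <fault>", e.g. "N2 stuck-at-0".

N3 stuck-at-0

Fault-free values for test 1 (A=1, B=1, C=0): N0=1, N1=1, N2=0, N3=1, giving Y=1. Observed 0.
Test 1: faults giving observed 0 are {N3 stuck-at-0}.
Only N3 stuck-at-0 is consistent with every test.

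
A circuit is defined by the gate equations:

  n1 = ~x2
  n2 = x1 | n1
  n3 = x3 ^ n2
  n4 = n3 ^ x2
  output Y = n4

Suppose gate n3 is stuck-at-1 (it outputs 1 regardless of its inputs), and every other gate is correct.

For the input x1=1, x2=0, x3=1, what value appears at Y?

1

Propagate with n3 forced: n1=1, n2=1, n3=1 [stuck-at-1], n4=1.
So Y = 1. (Without the fault it would be 0.)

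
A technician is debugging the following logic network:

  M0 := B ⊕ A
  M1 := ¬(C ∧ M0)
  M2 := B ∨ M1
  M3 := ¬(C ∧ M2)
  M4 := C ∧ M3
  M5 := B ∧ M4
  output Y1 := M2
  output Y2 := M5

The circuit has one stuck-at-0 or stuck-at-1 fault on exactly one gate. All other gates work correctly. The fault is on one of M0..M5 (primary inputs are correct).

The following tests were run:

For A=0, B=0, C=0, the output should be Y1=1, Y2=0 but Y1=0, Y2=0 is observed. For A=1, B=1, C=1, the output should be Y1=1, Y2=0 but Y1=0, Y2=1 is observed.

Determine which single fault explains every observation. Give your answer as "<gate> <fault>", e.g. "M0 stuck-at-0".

M2 stuck-at-0

Fault-free values for test 1 (A=0, B=0, C=0): M0=0, M1=1, M2=1, M3=1, M4=0, M5=0, giving Y1=1, Y2=0. Observed Y1=0, Y2=0.
Test 1: faults giving observed Y1=0, Y2=0 are {M1 stuck-at-0, M2 stuck-at-0}.
Test 2 (A=1, B=1, C=1): fault-free M0=0, M1=1, M2=1, M3=0, M4=0, M5=0 → Y1=1, Y2=0; observed Y1=0, Y2=1. Eliminates M1 stuck-at-0.
Only M2 stuck-at-0 is consistent with every test.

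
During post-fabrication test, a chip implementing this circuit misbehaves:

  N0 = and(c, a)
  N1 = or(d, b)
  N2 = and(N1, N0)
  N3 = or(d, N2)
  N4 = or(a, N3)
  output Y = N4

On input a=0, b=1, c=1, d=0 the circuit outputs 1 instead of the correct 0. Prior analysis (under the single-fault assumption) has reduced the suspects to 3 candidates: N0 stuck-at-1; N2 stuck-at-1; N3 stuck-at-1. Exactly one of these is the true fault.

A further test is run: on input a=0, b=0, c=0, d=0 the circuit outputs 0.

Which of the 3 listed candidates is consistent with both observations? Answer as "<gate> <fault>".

Evaluate each candidate on input a=0, b=0, c=0, d=0:
  N0 stuck-at-1: N0=1 [stuck-at-1], N1=0, N2=0, N3=0, N4=0 → 0 — matches
  N2 stuck-at-1: N0=0, N1=0, N2=1 [stuck-at-1], N3=1, N4=1 → 1 — eliminated
  N3 stuck-at-1: N0=0, N1=0, N2=0, N3=1 [stuck-at-1], N4=1 → 1 — eliminated
Only N0 stuck-at-1 reproduces the observed 0.

N0 stuck-at-1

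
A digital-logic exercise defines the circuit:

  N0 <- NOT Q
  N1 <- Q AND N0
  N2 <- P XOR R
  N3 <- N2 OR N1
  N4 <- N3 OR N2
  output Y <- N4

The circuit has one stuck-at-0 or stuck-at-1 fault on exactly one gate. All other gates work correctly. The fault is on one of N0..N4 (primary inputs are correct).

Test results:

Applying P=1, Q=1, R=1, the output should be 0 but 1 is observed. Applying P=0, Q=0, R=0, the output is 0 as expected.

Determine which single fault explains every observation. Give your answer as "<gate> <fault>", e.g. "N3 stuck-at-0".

N0 stuck-at-1

Fault-free values for test 1 (P=1, Q=1, R=1): N0=0, N1=0, N2=0, N3=0, N4=0, giving Y=0. Observed 1.
Test 1: faults giving observed 1 are {N0 stuck-at-1, N1 stuck-at-1, N2 stuck-at-1, N3 stuck-at-1, N4 stuck-at-1}.
Test 2 (P=0, Q=0, R=0): fault-free N0=1, N1=0, N2=0, N3=0, N4=0 → 0; observed 0. Eliminates N1 stuck-at-1, N2 stuck-at-1, N3 stuck-at-1, N4 stuck-at-1.
Only N0 stuck-at-1 is consistent with every test.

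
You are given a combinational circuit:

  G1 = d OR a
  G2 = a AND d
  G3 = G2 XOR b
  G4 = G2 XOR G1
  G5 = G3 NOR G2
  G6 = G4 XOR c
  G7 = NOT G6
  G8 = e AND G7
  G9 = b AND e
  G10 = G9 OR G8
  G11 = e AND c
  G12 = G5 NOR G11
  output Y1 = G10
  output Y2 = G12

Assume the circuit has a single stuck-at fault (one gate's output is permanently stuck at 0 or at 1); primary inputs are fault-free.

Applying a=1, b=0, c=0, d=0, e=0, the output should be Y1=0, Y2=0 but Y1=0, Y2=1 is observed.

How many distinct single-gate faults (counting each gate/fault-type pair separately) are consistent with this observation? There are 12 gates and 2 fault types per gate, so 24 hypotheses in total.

Fault-free: G1=1, G2=0, G3=0, G4=1, G5=1, G6=1, G7=0, G8=0, G9=0, G10=0, G11=0, G12=0 → Y1=0, Y2=0. Observed Y1=0, Y2=1.
  G1: none of the 2 fault types match ✗
  G2: stuck-at-1 ✓; others ✗
  G3: stuck-at-1 ✓; others ✗
  G4: none of the 2 fault types match ✗
  G5: stuck-at-0 ✓; others ✗
  G6: none of the 2 fault types match ✗
  G7: none of the 2 fault types match ✗
  G8: none of the 2 fault types match ✗
  G9: none of the 2 fault types match ✗
  G10: none of the 2 fault types match ✗
  G11: none of the 2 fault types match ✗
  G12: stuck-at-1 ✓; others ✗
Consistent faults: {G2 stuck-at-1, G3 stuck-at-1, G5 stuck-at-0, G12 stuck-at-1} — 4 in all.

4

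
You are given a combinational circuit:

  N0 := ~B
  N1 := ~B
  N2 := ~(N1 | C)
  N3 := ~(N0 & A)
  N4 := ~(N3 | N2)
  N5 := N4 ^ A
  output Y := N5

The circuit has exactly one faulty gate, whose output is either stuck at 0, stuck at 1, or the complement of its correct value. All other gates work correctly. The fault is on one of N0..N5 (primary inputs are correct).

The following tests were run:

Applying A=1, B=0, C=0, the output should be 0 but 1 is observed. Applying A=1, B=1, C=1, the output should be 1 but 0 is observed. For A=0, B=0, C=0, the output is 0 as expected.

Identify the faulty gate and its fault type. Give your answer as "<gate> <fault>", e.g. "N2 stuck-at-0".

Fault-free values for test 1 (A=1, B=0, C=0): N0=1, N1=1, N2=0, N3=0, N4=1, N5=0, giving Y=0. Observed 1.
Test 1: faults giving observed 1 are {N0 stuck-at-0, N0 inverted output, N1 stuck-at-0, N1 inverted output, N2 stuck-at-1, N2 inverted output, N3 stuck-at-1, N3 inverted output, N4 stuck-at-0, N4 inverted output, N5 stuck-at-1, N5 inverted output}.
Test 2 (A=1, B=1, C=1): fault-free N0=0, N1=0, N2=0, N3=1, N4=0, N5=1 → 1; observed 0. Eliminates N0 stuck-at-0, N1 stuck-at-0, N1 inverted output, N2 stuck-at-1, N2 inverted output, N3 stuck-at-1, N4 stuck-at-0, N5 stuck-at-1.
Test 3 (A=0, B=0, C=0): fault-free N0=1, N1=1, N2=0, N3=1, N4=0, N5=0 → 0; observed 0. Eliminates N3 inverted output, N4 inverted output, N5 inverted output.
Only N0 inverted output is consistent with every test.

N0 inverted output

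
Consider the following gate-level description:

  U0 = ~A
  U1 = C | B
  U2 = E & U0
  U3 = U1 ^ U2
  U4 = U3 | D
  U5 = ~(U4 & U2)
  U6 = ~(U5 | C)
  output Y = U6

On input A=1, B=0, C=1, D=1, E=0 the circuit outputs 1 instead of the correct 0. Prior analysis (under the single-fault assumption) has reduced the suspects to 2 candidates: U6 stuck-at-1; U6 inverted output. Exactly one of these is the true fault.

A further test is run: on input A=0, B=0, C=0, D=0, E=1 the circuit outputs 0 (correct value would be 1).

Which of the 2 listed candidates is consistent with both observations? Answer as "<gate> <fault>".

U6 inverted output

Evaluate each candidate on input A=0, B=0, C=0, D=0, E=1:
  U6 stuck-at-1: U0=1, U1=0, U2=1, U3=1, U4=1, U5=0, U6=1 [stuck-at-1] → 1 — eliminated
  U6 inverted output: U0=1, U1=0, U2=1, U3=1, U4=1, U5=0, U6=0 [inverted output] → 0 — matches
Only U6 inverted output reproduces the observed 0.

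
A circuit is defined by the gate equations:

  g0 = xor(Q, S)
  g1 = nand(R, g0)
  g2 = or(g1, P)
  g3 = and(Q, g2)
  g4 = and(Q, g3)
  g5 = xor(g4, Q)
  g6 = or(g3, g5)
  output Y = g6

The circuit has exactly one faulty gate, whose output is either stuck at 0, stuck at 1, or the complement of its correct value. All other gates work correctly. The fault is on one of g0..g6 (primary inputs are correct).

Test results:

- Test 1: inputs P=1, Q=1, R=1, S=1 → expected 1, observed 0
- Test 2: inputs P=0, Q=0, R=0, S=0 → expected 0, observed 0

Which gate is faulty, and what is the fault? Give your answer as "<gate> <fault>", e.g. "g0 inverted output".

g6 stuck-at-0

Fault-free values for test 1 (P=1, Q=1, R=1, S=1): g0=0, g1=1, g2=1, g3=1, g4=1, g5=0, g6=1, giving Y=1. Observed 0.
Test 1: faults giving observed 0 are {g6 stuck-at-0, g6 inverted output}.
Test 2 (P=0, Q=0, R=0, S=0): fault-free g0=0, g1=1, g2=1, g3=0, g4=0, g5=0, g6=0 → 0; observed 0. Eliminates g6 inverted output.
Only g6 stuck-at-0 is consistent with every test.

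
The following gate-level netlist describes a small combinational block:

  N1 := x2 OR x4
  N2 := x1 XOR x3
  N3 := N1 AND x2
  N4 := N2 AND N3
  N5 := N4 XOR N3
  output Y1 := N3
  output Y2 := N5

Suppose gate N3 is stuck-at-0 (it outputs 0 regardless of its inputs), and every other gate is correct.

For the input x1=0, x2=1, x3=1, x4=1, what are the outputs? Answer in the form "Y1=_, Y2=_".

Propagate with N3 forced: N1=1, N2=1, N3=0 [stuck-at-0], N4=0, N5=0.
So the outputs are Y1=0, Y2=0. (Without the fault they would be Y1=1, Y2=0.)

Y1=0, Y2=0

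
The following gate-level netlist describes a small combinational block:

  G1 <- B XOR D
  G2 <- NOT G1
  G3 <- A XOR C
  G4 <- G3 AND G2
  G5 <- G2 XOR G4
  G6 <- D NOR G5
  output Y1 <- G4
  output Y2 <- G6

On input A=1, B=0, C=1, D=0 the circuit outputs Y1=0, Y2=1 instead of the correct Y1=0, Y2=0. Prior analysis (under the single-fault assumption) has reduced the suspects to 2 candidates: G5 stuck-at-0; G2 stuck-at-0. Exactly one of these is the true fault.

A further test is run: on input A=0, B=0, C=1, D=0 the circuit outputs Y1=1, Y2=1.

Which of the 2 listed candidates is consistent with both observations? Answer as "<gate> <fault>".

Evaluate each candidate on input A=0, B=0, C=1, D=0:
  G5 stuck-at-0: G1=0, G2=1, G3=1, G4=1, G5=0 [stuck-at-0], G6=1 → Y1=1, Y2=1 — matches
  G2 stuck-at-0: G1=0, G2=0 [stuck-at-0], G3=1, G4=0, G5=0, G6=1 → Y1=0, Y2=1 — eliminated
Only G5 stuck-at-0 reproduces the observed Y1=1, Y2=1.

G5 stuck-at-0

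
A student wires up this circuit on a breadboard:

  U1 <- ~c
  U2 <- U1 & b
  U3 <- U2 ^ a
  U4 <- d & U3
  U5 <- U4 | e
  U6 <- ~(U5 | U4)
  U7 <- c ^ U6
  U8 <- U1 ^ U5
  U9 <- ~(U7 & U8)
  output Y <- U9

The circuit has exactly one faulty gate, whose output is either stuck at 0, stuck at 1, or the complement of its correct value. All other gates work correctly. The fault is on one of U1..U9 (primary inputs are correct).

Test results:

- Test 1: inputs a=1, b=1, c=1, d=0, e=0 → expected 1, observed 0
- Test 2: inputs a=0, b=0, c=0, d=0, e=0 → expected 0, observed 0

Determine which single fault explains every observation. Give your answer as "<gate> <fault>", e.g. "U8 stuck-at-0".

Fault-free values for test 1 (a=1, b=1, c=1, d=0, e=0): U1=0, U2=0, U3=1, U4=0, U5=0, U6=1, U7=0, U8=0, U9=1, giving Y=1. Observed 0.
Test 1: faults giving observed 0 are {U4 stuck-at-1, U4 inverted output, U5 stuck-at-1, U5 inverted output, U9 stuck-at-0, U9 inverted output}.
Test 2 (a=0, b=0, c=0, d=0, e=0): fault-free U1=1, U2=0, U3=0, U4=0, U5=0, U6=1, U7=1, U8=1, U9=0 → 0; observed 0. Eliminates U4 stuck-at-1, U4 inverted output, U5 stuck-at-1, U5 inverted output, U9 inverted output.
Only U9 stuck-at-0 is consistent with every test.

U9 stuck-at-0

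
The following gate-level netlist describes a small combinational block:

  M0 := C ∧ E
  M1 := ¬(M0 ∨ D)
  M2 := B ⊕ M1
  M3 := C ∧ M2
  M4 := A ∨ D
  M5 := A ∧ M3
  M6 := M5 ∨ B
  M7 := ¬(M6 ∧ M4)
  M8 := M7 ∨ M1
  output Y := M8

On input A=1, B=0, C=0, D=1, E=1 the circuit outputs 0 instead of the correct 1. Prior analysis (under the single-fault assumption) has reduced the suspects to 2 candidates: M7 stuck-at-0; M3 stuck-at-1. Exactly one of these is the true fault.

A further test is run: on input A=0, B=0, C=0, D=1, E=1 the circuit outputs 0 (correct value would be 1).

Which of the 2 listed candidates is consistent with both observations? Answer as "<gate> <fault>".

M7 stuck-at-0

Evaluate each candidate on input A=0, B=0, C=0, D=1, E=1:
  M7 stuck-at-0: M0=0, M1=0, M2=0, M3=0, M4=1, M5=0, M6=0, M7=0 [stuck-at-0], M8=0 → 0 — matches
  M3 stuck-at-1: M0=0, M1=0, M2=0, M3=1 [stuck-at-1], M4=1, M5=0, M6=0, M7=1, M8=1 → 1 — eliminated
Only M7 stuck-at-0 reproduces the observed 0.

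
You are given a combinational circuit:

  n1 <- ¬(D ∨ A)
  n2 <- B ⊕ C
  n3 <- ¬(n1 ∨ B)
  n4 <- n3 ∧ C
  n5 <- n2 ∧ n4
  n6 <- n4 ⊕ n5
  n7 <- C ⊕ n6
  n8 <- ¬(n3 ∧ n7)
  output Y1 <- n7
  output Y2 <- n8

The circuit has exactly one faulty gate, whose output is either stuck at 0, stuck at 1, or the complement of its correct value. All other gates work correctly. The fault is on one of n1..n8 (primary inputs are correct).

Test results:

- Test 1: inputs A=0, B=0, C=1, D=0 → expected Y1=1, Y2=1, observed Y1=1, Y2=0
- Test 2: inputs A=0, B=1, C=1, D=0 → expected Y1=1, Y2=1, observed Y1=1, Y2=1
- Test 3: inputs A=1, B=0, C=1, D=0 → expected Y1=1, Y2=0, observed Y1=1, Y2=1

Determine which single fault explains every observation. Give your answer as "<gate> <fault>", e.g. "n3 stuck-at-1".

n1 inverted output

Fault-free values for test 1 (A=0, B=0, C=1, D=0): n1=1, n2=1, n3=0, n4=0, n5=0, n6=0, n7=1, n8=1, giving Y1=1, Y2=1. Observed Y1=1, Y2=0.
Test 1: faults giving observed Y1=1, Y2=0 are {n1 stuck-at-0, n1 inverted output, n3 stuck-at-1, n3 inverted output, n8 stuck-at-0, n8 inverted output}.
Test 2 (A=0, B=1, C=1, D=0): fault-free n1=1, n2=0, n3=0, n4=0, n5=0, n6=0, n7=1, n8=1 → Y1=1, Y2=1; observed Y1=1, Y2=1. Eliminates n3 stuck-at-1, n3 inverted output, n8 stuck-at-0, n8 inverted output.
Test 3 (A=1, B=0, C=1, D=0): fault-free n1=0, n2=1, n3=1, n4=1, n5=1, n6=0, n7=1, n8=0 → Y1=1, Y2=0; observed Y1=1, Y2=1. Eliminates n1 stuck-at-0.
Only n1 inverted output is consistent with every test.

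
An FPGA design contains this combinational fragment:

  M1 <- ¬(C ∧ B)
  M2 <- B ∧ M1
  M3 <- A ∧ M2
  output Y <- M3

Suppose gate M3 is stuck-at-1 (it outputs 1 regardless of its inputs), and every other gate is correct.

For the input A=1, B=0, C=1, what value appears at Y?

1

Propagate with M3 forced: M1=1, M2=0, M3=1 [stuck-at-1].
So Y = 1. (Without the fault it would be 0.)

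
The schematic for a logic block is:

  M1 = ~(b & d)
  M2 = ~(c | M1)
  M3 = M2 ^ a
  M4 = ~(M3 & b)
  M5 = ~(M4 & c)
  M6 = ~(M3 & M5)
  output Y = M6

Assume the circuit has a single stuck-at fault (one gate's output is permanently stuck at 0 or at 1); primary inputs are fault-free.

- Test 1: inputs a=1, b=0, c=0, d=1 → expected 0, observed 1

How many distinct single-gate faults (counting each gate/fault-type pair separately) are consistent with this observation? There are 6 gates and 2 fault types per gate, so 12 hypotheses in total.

5

Fault-free: M1=1, M2=0, M3=1, M4=1, M5=1, M6=0 → 0. Observed 1.
  M1 stuck-at-0: output 1 ✓
  M1 stuck-at-1: output 0 ✗
  M2 stuck-at-0: output 0 ✗
  M2 stuck-at-1: output 1 ✓
  M3 stuck-at-0: output 1 ✓
  M3 stuck-at-1: output 0 ✗
  M4 stuck-at-0: output 0 ✗
  M4 stuck-at-1: output 0 ✗
  M5 stuck-at-0: output 1 ✓
  M5 stuck-at-1: output 0 ✗
  M6 stuck-at-0: output 0 ✗
  M6 stuck-at-1: output 1 ✓
Consistent faults: {M1 stuck-at-0, M2 stuck-at-1, M3 stuck-at-0, M5 stuck-at-0, M6 stuck-at-1} — 5 in all.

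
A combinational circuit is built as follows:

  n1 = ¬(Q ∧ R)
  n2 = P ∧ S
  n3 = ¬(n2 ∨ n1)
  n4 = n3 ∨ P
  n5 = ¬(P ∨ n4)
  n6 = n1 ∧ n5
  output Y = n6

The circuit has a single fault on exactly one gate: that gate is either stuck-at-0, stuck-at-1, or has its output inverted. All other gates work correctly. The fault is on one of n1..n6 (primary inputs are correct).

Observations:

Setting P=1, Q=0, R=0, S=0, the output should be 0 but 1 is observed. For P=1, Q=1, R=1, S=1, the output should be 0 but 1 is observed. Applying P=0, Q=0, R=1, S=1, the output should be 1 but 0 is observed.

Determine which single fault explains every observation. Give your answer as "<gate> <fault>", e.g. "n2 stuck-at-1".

Fault-free values for test 1 (P=1, Q=0, R=0, S=0): n1=1, n2=0, n3=0, n4=1, n5=0, n6=0, giving Y=0. Observed 1.
Test 1: faults giving observed 1 are {n5 stuck-at-1, n5 inverted output, n6 stuck-at-1, n6 inverted output}.
Test 2 (P=1, Q=1, R=1, S=1): fault-free n1=0, n2=1, n3=0, n4=1, n5=0, n6=0 → 0; observed 1. Eliminates n5 stuck-at-1, n5 inverted output.
Test 3 (P=0, Q=0, R=1, S=1): fault-free n1=1, n2=0, n3=0, n4=0, n5=1, n6=1 → 1; observed 0. Eliminates n6 stuck-at-1.
Only n6 inverted output is consistent with every test.

n6 inverted output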